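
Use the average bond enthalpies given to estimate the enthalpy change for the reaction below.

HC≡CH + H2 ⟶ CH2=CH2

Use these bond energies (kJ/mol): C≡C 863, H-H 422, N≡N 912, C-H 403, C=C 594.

ΔH ≈ −115 kJ

Bonds broken (reactants):
  C≡C: 1 × 863 = 863
  C-H: 2 × 403 = 806
  H-H: 1 × 422 = 422
  Σ(broken) = 2091 kJ
Bonds formed (products):
  C-H: 4 × 403 = 1612
  C=C: 1 × 594 = 594
  Σ(formed) = 2206 kJ
ΔH = Σ(broken) − Σ(formed) = 2091 − 2206 = −115 kJ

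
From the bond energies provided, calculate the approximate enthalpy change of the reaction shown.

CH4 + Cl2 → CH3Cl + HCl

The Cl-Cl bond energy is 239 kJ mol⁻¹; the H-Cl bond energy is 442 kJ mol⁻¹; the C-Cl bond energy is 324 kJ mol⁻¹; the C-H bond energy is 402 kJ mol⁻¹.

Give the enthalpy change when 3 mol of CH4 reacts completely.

Bonds broken (reactants):
  C-H: 4 × 402 = 1608
  Cl-Cl: 1 × 239 = 239
  Σ(broken) = 1847 kJ
Bonds formed (products):
  C-Cl: 1 × 324 = 324
  C-H: 3 × 402 = 1206
  H-Cl: 1 × 442 = 442
  Σ(formed) = 1972 kJ
ΔH = Σ(broken) − Σ(formed) = 1847 − 1972 = −125 kJ
For 3× the reaction as written: 3 × (−125) = −375 kJ

ΔH = −375 kJ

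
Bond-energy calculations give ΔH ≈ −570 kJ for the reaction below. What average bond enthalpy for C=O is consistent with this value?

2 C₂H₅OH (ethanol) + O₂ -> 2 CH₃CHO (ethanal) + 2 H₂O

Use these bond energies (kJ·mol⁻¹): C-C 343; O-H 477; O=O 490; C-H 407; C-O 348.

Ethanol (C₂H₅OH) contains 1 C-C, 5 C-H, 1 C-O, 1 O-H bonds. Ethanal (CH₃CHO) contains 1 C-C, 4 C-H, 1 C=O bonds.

Let D be the C=O bond energy.
Σ(broken) = 2×343 + 10×407 + 2×348 + 2×477 + 1×490 = 6896
Σ(formed) = 2×343 + 8×407 + 2×D + 4×477 = 5850 + 2D
ΔH = Σ(broken) − Σ(formed) = (6896) − (5850 + 2D) = +1046 − 2D
Setting this equal to −570 kJ gives 2D = 1616, so D = 808 kJ/mol.

D(C=O) ≈ 808 kJ/mol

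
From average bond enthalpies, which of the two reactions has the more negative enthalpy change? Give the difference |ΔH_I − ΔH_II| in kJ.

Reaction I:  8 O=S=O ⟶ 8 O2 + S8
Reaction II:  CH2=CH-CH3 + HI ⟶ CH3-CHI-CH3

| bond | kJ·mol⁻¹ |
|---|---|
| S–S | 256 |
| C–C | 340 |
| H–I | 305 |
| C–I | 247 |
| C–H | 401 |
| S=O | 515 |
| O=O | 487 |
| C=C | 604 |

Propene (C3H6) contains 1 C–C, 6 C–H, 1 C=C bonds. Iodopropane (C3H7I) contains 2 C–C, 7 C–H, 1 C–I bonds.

Reaction II, by 2375 kJ

Reaction I:
  Bonds broken (reactants):
    S=O: 16 × 515 = 8240
    Σ(broken) = 8240 kJ
  Bonds formed (products):
    O=O: 8 × 487 = 3896
    S–S: 8 × 256 = 2048
    Σ(formed) = 5944 kJ
  ΔH_I = 8240 − 5944 = +2296 kJ
Reaction II:
  Bonds broken (reactants):
    C–C: 1 × 340 = 340
    C–H: 6 × 401 = 2406
    C=C: 1 × 604 = 604
    H–I: 1 × 305 = 305
    Σ(broken) = 3655 kJ
  Bonds formed (products):
    C–C: 2 × 340 = 680
    C–H: 7 × 401 = 2807
    C–I: 1 × 247 = 247
    Σ(formed) = 3734 kJ
  ΔH_II = 3655 − 3734 = −79 kJ
ΔH_I − ΔH_II = +2375 kJ, so reaction II has the more negative ΔH; |ΔH_I − ΔH_II| = 2375 kJ.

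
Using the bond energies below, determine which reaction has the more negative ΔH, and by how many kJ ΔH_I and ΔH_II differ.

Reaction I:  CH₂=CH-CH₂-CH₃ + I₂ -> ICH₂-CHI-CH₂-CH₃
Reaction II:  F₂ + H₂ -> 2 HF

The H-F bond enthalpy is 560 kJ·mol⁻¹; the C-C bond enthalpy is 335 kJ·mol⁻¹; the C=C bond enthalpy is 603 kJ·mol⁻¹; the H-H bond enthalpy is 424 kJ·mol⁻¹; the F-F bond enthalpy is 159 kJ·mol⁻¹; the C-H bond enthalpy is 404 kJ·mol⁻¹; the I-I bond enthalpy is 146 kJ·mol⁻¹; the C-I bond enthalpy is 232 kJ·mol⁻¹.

Reaction I:
  Bonds broken (reactants):
    C-C: 2 × 335 = 670
    C-H: 8 × 404 = 3232
    C=C: 1 × 603 = 603
    I-I: 1 × 146 = 146
    Σ(broken) = 4651 kJ
  Bonds formed (products):
    C-C: 3 × 335 = 1005
    C-H: 8 × 404 = 3232
    C-I: 2 × 232 = 464
    Σ(formed) = 4701 kJ
  ΔH_I = 4651 − 4701 = −50 kJ
Reaction II:
  Bonds broken (reactants):
    F-F: 1 × 159 = 159
    H-H: 1 × 424 = 424
    Σ(broken) = 583 kJ
  Bonds formed (products):
    H-F: 2 × 560 = 1120
    Σ(formed) = 1120 kJ
  ΔH_II = 583 − 1120 = −537 kJ
ΔH_I − ΔH_II = +487 kJ, so reaction II has the more negative ΔH; |ΔH_I − ΔH_II| = 487 kJ.

Reaction II, by 487 kJ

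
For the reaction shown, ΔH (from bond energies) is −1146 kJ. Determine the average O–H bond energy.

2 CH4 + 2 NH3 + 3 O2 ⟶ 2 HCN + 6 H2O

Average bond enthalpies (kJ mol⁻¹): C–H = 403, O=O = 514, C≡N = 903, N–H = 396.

D(O–H) ≈ 473 kJ/mol

Let D be the O–H bond energy.
Σ(broken) = 8×403 + 6×396 + 3×514 = 7142
Σ(formed) = 2×903 + 2×403 + 12×D = 2612 + 12D
ΔH = Σ(broken) − Σ(formed) = (7142) − (2612 + 12D) = +4530 − 12D
Setting this equal to −1146 kJ gives 12D = 5676, so D = 473 kJ/mol.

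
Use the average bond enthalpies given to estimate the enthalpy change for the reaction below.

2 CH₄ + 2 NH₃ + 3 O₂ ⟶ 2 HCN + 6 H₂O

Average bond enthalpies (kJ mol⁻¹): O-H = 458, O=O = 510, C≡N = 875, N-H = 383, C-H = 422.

Bonds broken (reactants):
  C-H: 8 × 422 = 3376
  N-H: 6 × 383 = 2298
  O=O: 3 × 510 = 1530
  Σ(broken) = 7204 kJ
Bonds formed (products):
  C≡N: 2 × 875 = 1750
  C-H: 2 × 422 = 844
  O-H: 12 × 458 = 5496
  Σ(formed) = 8090 kJ
ΔH = Σ(broken) − Σ(formed) = 7204 − 8090 = −886 kJ

ΔH ≈ −886 kJ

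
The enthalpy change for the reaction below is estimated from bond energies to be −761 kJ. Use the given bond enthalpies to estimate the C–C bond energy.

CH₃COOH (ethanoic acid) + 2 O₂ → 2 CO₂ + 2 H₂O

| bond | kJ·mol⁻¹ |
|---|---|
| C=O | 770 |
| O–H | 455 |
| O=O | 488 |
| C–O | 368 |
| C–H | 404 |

D(C–C) ≈ 358 kJ/mol

Let D be the C–C bond energy.
Σ(broken) = 1×D + 3×404 + 1×368 + 1×770 + 1×455 + 2×488 = 3781 + D
Σ(formed) = 4×770 + 4×455 = 4900
ΔH = Σ(broken) − Σ(formed) = (3781 + D) − (4900) = −1119 + D
Setting this equal to −761 kJ gives D = 358 kJ/mol.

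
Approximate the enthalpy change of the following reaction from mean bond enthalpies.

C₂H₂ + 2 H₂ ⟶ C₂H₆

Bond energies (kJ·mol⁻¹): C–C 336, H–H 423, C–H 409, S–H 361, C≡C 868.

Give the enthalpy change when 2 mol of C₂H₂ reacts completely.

ΔH = −516 kJ

Bonds broken (reactants):
  C≡C: 1 × 868 = 868
  C–H: 2 × 409 = 818
  H–H: 2 × 423 = 846
  Σ(broken) = 2532 kJ
Bonds formed (products):
  C–C: 1 × 336 = 336
  C–H: 6 × 409 = 2454
  Σ(formed) = 2790 kJ
ΔH = Σ(broken) − Σ(formed) = 2532 − 2790 = −258 kJ
For 2× the reaction as written: 2 × (−258) = −516 kJ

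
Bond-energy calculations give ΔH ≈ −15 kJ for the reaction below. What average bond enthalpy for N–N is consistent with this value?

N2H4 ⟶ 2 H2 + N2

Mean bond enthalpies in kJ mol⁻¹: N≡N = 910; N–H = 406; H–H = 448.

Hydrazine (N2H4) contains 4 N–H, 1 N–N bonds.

Let D be the N–N bond energy.
Σ(broken) = 4×406 + 1×D = 1624 + D
Σ(formed) = 2×448 + 1×910 = 1806
ΔH = Σ(broken) − Σ(formed) = (1624 + D) − (1806) = −182 + D
Setting this equal to −15 kJ gives D = 167 kJ/mol.

D(N–N) ≈ 167 kJ/mol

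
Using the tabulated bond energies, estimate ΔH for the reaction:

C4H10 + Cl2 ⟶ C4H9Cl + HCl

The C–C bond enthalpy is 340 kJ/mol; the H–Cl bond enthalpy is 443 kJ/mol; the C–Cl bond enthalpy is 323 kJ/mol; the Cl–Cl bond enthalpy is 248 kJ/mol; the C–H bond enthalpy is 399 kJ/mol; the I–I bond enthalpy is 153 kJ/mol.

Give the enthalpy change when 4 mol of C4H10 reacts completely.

ΔH = −476 kJ

Bonds broken (reactants):
  C–C: 3 × 340 = 1020
  C–H: 10 × 399 = 3990
  Cl–Cl: 1 × 248 = 248
  Σ(broken) = 5258 kJ
Bonds formed (products):
  C–C: 3 × 340 = 1020
  C–Cl: 1 × 323 = 323
  C–H: 9 × 399 = 3591
  H–Cl: 1 × 443 = 443
  Σ(formed) = 5377 kJ
ΔH = Σ(broken) − Σ(formed) = 5258 − 5377 = −119 kJ
For 4× the reaction as written: 4 × (−119) = −476 kJ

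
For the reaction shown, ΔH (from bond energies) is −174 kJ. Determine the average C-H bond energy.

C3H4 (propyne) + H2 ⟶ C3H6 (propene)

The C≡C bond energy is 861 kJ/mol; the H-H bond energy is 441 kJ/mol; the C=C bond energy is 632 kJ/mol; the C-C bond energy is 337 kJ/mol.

D(C-H) ≈ 422 kJ/mol

Let D be the C-H bond energy.
Σ(broken) = 1×861 + 1×337 + 4×D + 1×441 = 1639 + 4D
Σ(formed) = 1×337 + 6×D + 1×632 = 969 + 6D
ΔH = Σ(broken) − Σ(formed) = (1639 + 4D) − (969 + 6D) = +670 − 2D
Setting this equal to −174 kJ gives 2D = 844, so D = 422 kJ/mol.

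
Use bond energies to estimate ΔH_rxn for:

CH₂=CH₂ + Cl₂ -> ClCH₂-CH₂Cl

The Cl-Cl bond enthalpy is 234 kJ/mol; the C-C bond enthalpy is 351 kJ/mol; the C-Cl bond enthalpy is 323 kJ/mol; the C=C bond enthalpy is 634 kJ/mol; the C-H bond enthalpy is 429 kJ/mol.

Bonds broken (reactants):
  C-H: 4 × 429 = 1716
  C=C: 1 × 634 = 634
  Cl-Cl: 1 × 234 = 234
  Σ(broken) = 2584 kJ
Bonds formed (products):
  C-C: 1 × 351 = 351
  C-Cl: 2 × 323 = 646
  C-H: 4 × 429 = 1716
  Σ(formed) = 2713 kJ
ΔH = Σ(broken) − Σ(formed) = 2584 − 2713 = −129 kJ

ΔH ≈ −129 kJ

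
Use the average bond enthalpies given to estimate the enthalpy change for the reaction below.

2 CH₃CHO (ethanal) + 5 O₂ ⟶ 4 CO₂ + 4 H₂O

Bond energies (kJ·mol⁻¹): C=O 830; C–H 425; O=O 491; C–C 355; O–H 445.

ΔH ≈ −1975 kJ

Bonds broken (reactants):
  C–C: 2 × 355 = 710
  C–H: 8 × 425 = 3400
  C=O: 2 × 830 = 1660
  O=O: 5 × 491 = 2455
  Σ(broken) = 8225 kJ
Bonds formed (products):
  C=O: 8 × 830 = 6640
  O–H: 8 × 445 = 3560
  Σ(formed) = 10200 kJ
ΔH = Σ(broken) − Σ(formed) = 8225 − 10200 = −1975 kJ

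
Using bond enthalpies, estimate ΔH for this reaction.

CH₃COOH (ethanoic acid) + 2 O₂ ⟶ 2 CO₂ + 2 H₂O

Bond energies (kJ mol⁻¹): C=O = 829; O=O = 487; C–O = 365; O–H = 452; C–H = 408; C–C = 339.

ΔH ≈ −941 kJ

Bonds broken (reactants):
  C–C: 1 × 339 = 339
  C–H: 3 × 408 = 1224
  C–O: 1 × 365 = 365
  C=O: 1 × 829 = 829
  O–H: 1 × 452 = 452
  O=O: 2 × 487 = 974
  Σ(broken) = 4183 kJ
Bonds formed (products):
  C=O: 4 × 829 = 3316
  O–H: 4 × 452 = 1808
  Σ(formed) = 5124 kJ
ΔH = Σ(broken) − Σ(formed) = 4183 − 5124 = −941 kJ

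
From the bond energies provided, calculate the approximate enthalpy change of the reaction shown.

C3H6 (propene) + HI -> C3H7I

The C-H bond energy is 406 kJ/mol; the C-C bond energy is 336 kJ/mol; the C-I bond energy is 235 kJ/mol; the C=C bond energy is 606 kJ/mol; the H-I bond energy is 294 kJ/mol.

Bonds broken (reactants):
  C-C: 1 × 336 = 336
  C-H: 6 × 406 = 2436
  C=C: 1 × 606 = 606
  H-I: 1 × 294 = 294
  Σ(broken) = 3672 kJ
Bonds formed (products):
  C-C: 2 × 336 = 672
  C-H: 7 × 406 = 2842
  C-I: 1 × 235 = 235
  Σ(formed) = 3749 kJ
ΔH = Σ(broken) − Σ(formed) = 3672 − 3749 = −77 kJ

ΔH ≈ −77 kJ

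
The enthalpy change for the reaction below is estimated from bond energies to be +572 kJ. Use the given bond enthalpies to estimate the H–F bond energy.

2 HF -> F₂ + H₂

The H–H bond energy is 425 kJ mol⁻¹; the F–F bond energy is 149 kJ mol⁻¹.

D(H–F) ≈ 573 kJ/mol

Let D be the H–F bond energy.
Σ(broken) = 2×D = 2D
Σ(formed) = 1×149 + 1×425 = 574
ΔH = Σ(broken) − Σ(formed) = (2D) − (574) = −574 + 2D
Setting this equal to +572 kJ gives 2D = 1146, so D = 573 kJ/mol.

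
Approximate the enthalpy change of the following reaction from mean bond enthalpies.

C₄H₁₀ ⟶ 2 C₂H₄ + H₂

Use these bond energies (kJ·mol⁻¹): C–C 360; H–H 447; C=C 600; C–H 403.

ΔH ≈ +239 kJ

Bonds broken (reactants):
  C–C: 3 × 360 = 1080
  C–H: 10 × 403 = 4030
  Σ(broken) = 5110 kJ
Bonds formed (products):
  C–H: 8 × 403 = 3224
  C=C: 2 × 600 = 1200
  H–H: 1 × 447 = 447
  Σ(formed) = 4871 kJ
ΔH = Σ(broken) − Σ(formed) = 5110 − 4871 = +239 kJ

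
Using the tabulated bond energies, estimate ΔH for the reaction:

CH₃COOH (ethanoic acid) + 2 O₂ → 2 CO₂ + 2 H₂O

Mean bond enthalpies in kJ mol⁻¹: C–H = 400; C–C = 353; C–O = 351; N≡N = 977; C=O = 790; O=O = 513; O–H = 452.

ΔH ≈ −796 kJ

Bonds broken (reactants):
  C–C: 1 × 353 = 353
  C–H: 3 × 400 = 1200
  C–O: 1 × 351 = 351
  C=O: 1 × 790 = 790
  O–H: 1 × 452 = 452
  O=O: 2 × 513 = 1026
  Σ(broken) = 4172 kJ
Bonds formed (products):
  C=O: 4 × 790 = 3160
  O–H: 4 × 452 = 1808
  Σ(formed) = 4968 kJ
ΔH = Σ(broken) − Σ(formed) = 4172 − 4968 = −796 kJ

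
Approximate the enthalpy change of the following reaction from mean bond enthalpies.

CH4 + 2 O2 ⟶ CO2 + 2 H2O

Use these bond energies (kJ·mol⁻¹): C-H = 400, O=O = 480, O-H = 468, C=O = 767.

Bonds broken (reactants):
  C-H: 4 × 400 = 1600
  O=O: 2 × 480 = 960
  Σ(broken) = 2560 kJ
Bonds formed (products):
  C=O: 2 × 767 = 1534
  O-H: 4 × 468 = 1872
  Σ(formed) = 3406 kJ
ΔH = Σ(broken) − Σ(formed) = 2560 − 3406 = −846 kJ

ΔH ≈ −846 kJ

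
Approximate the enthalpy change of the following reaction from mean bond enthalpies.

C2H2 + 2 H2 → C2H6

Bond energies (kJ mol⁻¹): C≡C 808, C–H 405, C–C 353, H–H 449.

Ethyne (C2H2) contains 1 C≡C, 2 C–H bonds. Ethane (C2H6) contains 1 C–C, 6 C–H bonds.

ΔH ≈ −267 kJ

Bonds broken (reactants):
  C≡C: 1 × 808 = 808
  C–H: 2 × 405 = 810
  H–H: 2 × 449 = 898
  Σ(broken) = 2516 kJ
Bonds formed (products):
  C–C: 1 × 353 = 353
  C–H: 6 × 405 = 2430
  Σ(formed) = 2783 kJ
ΔH = Σ(broken) − Σ(formed) = 2516 − 2783 = −267 kJ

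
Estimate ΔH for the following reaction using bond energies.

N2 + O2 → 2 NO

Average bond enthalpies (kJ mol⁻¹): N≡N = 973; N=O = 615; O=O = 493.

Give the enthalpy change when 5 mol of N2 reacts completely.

Bonds broken (reactants):
  N≡N: 1 × 973 = 973
  O=O: 1 × 493 = 493
  Σ(broken) = 1466 kJ
Bonds formed (products):
  N=O: 2 × 615 = 1230
  Σ(formed) = 1230 kJ
ΔH = Σ(broken) − Σ(formed) = 1466 − 1230 = +236 kJ
For 5× the reaction as written: 5 × (+236) = +1180 kJ

ΔH = +1180 kJ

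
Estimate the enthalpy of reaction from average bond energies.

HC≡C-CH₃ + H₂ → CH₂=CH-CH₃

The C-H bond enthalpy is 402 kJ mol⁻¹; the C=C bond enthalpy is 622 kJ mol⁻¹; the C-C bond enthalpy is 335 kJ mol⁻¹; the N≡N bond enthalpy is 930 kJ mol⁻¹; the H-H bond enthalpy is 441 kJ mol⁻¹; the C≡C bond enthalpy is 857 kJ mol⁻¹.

ΔH ≈ −128 kJ

Bonds broken (reactants):
  C≡C: 1 × 857 = 857
  C-C: 1 × 335 = 335
  C-H: 4 × 402 = 1608
  H-H: 1 × 441 = 441
  Σ(broken) = 3241 kJ
Bonds formed (products):
  C-C: 1 × 335 = 335
  C-H: 6 × 402 = 2412
  C=C: 1 × 622 = 622
  Σ(formed) = 3369 kJ
ΔH = Σ(broken) − Σ(formed) = 3241 − 3369 = −128 kJ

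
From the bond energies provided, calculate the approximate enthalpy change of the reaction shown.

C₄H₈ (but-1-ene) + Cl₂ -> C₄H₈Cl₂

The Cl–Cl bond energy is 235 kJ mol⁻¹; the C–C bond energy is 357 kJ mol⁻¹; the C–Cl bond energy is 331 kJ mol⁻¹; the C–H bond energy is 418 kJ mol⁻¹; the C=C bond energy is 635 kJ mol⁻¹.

ΔH ≈ −149 kJ

Bonds broken (reactants):
  C–C: 2 × 357 = 714
  C–H: 8 × 418 = 3344
  C=C: 1 × 635 = 635
  Cl–Cl: 1 × 235 = 235
  Σ(broken) = 4928 kJ
Bonds formed (products):
  C–C: 3 × 357 = 1071
  C–Cl: 2 × 331 = 662
  C–H: 8 × 418 = 3344
  Σ(formed) = 5077 kJ
ΔH = Σ(broken) − Σ(formed) = 4928 − 5077 = −149 kJ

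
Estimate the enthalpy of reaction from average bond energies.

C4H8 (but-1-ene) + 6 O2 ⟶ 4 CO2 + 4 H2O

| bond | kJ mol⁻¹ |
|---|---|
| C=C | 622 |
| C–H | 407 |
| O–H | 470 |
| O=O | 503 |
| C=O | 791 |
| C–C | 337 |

ΔH ≈ −2518 kJ

Bonds broken (reactants):
  C–C: 2 × 337 = 674
  C–H: 8 × 407 = 3256
  C=C: 1 × 622 = 622
  O=O: 6 × 503 = 3018
  Σ(broken) = 7570 kJ
Bonds formed (products):
  C=O: 8 × 791 = 6328
  O–H: 8 × 470 = 3760
  Σ(formed) = 10088 kJ
ΔH = Σ(broken) − Σ(formed) = 7570 − 10088 = −2518 kJ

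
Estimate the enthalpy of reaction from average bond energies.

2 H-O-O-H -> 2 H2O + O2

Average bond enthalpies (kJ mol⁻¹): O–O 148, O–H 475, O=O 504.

Bonds broken (reactants):
  O–H: 4 × 475 = 1900
  O–O: 2 × 148 = 296
  Σ(broken) = 2196 kJ
Bonds formed (products):
  O–H: 4 × 475 = 1900
  O=O: 1 × 504 = 504
  Σ(formed) = 2404 kJ
ΔH = Σ(broken) − Σ(formed) = 2196 − 2404 = −208 kJ

ΔH ≈ −208 kJ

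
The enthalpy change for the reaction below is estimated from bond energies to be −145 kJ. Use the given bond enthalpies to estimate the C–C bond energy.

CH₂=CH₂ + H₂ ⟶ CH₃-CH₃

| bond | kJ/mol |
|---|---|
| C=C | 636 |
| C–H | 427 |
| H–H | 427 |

Let D be the C–C bond energy.
Σ(broken) = 4×427 + 1×636 + 1×427 = 2771
Σ(formed) = 1×D + 6×427 = 2562 + D
ΔH = Σ(broken) − Σ(formed) = (2771) − (2562 + D) = +209 − D
Setting this equal to −145 kJ gives D = 354 kJ/mol.

D(C–C) ≈ 354 kJ/mol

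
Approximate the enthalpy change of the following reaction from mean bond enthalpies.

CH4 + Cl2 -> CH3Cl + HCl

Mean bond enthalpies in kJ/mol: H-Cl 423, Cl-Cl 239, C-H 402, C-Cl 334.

ΔH ≈ −116 kJ

Bonds broken (reactants):
  C-H: 4 × 402 = 1608
  Cl-Cl: 1 × 239 = 239
  Σ(broken) = 1847 kJ
Bonds formed (products):
  C-Cl: 1 × 334 = 334
  C-H: 3 × 402 = 1206
  H-Cl: 1 × 423 = 423
  Σ(formed) = 1963 kJ
ΔH = Σ(broken) − Σ(formed) = 1847 − 1963 = −116 kJ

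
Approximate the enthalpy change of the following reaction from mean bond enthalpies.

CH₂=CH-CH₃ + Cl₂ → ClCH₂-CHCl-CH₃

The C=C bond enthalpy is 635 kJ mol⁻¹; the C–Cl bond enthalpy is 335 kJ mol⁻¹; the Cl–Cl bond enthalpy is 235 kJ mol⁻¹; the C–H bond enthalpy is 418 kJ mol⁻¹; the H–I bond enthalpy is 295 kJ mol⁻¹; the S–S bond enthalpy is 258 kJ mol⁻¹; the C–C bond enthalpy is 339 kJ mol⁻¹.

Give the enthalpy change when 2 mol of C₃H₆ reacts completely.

Bonds broken (reactants):
  C–C: 1 × 339 = 339
  C–H: 6 × 418 = 2508
  C=C: 1 × 635 = 635
  Cl–Cl: 1 × 235 = 235
  Σ(broken) = 3717 kJ
Bonds formed (products):
  C–C: 2 × 339 = 678
  C–Cl: 2 × 335 = 670
  C–H: 6 × 418 = 2508
  Σ(formed) = 3856 kJ
ΔH = Σ(broken) − Σ(formed) = 3717 − 3856 = −139 kJ
For 2× the reaction as written: 2 × (−139) = −278 kJ

ΔH = −278 kJ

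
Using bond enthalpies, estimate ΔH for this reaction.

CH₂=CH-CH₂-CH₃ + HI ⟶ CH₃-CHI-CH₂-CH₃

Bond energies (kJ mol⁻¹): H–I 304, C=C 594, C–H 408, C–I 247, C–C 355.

ΔH ≈ −112 kJ

Bonds broken (reactants):
  C–C: 2 × 355 = 710
  C–H: 8 × 408 = 3264
  C=C: 1 × 594 = 594
  H–I: 1 × 304 = 304
  Σ(broken) = 4872 kJ
Bonds formed (products):
  C–C: 3 × 355 = 1065
  C–H: 9 × 408 = 3672
  C–I: 1 × 247 = 247
  Σ(formed) = 4984 kJ
ΔH = Σ(broken) − Σ(formed) = 4872 − 4984 = −112 kJ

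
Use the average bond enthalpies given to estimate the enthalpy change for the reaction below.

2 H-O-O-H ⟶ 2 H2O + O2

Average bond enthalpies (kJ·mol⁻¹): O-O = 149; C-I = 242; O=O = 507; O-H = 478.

ΔH ≈ −209 kJ

Bonds broken (reactants):
  O-H: 4 × 478 = 1912
  O-O: 2 × 149 = 298
  Σ(broken) = 2210 kJ
Bonds formed (products):
  O-H: 4 × 478 = 1912
  O=O: 1 × 507 = 507
  Σ(formed) = 2419 kJ
ΔH = Σ(broken) − Σ(formed) = 2210 − 2419 = −209 kJ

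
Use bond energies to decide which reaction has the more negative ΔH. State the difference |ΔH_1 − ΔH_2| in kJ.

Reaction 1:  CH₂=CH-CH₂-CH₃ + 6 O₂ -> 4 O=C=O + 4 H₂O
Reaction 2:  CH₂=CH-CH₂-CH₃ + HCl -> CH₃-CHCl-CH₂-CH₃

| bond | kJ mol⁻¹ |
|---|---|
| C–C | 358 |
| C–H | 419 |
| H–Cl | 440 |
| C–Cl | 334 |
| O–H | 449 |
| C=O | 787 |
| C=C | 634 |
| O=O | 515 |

Reaction 1, by 2059 kJ

Reaction 1:
  Bonds broken (reactants):
    C–C: 2 × 358 = 716
    C–H: 8 × 419 = 3352
    C=C: 1 × 634 = 634
    O=O: 6 × 515 = 3090
    Σ(broken) = 7792 kJ
  Bonds formed (products):
    C=O: 8 × 787 = 6296
    O–H: 8 × 449 = 3592
    Σ(formed) = 9888 kJ
  ΔH_1 = 7792 − 9888 = −2096 kJ
Reaction 2:
  Bonds broken (reactants):
    C–C: 2 × 358 = 716
    C–H: 8 × 419 = 3352
    C=C: 1 × 634 = 634
    H–Cl: 1 × 440 = 440
    Σ(broken) = 5142 kJ
  Bonds formed (products):
    C–C: 3 × 358 = 1074
    C–Cl: 1 × 334 = 334
    C–H: 9 × 419 = 3771
    Σ(formed) = 5179 kJ
  ΔH_2 = 5142 − 5179 = −37 kJ
ΔH_1 − ΔH_2 = −2059 kJ, so reaction 1 has the more negative ΔH; |ΔH_1 − ΔH_2| = 2059 kJ.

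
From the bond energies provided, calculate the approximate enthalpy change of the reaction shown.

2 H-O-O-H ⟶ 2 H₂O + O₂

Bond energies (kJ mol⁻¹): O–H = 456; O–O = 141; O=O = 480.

ΔH ≈ −198 kJ

Bonds broken (reactants):
  O–H: 4 × 456 = 1824
  O–O: 2 × 141 = 282
  Σ(broken) = 2106 kJ
Bonds formed (products):
  O–H: 4 × 456 = 1824
  O=O: 1 × 480 = 480
  Σ(formed) = 2304 kJ
ΔH = Σ(broken) − Σ(formed) = 2106 − 2304 = −198 kJ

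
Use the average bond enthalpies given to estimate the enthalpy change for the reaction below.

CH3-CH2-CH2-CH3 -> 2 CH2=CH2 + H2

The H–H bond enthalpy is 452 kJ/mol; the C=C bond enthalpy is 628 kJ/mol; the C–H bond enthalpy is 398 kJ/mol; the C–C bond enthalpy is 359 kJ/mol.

Bonds broken (reactants):
  C–C: 3 × 359 = 1077
  C–H: 10 × 398 = 3980
  Σ(broken) = 5057 kJ
Bonds formed (products):
  C–H: 8 × 398 = 3184
  C=C: 2 × 628 = 1256
  H–H: 1 × 452 = 452
  Σ(formed) = 4892 kJ
ΔH = Σ(broken) − Σ(formed) = 5057 − 4892 = +165 kJ

ΔH ≈ +165 kJ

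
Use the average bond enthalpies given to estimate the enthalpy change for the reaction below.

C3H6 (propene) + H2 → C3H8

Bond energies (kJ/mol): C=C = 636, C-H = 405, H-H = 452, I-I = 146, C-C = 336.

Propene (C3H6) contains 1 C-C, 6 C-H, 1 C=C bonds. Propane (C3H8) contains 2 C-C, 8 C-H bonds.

Bonds broken (reactants):
  C-C: 1 × 336 = 336
  C-H: 6 × 405 = 2430
  C=C: 1 × 636 = 636
  H-H: 1 × 452 = 452
  Σ(broken) = 3854 kJ
Bonds formed (products):
  C-C: 2 × 336 = 672
  C-H: 8 × 405 = 3240
  Σ(formed) = 3912 kJ
ΔH = Σ(broken) − Σ(formed) = 3854 − 3912 = −58 kJ

ΔH ≈ −58 kJ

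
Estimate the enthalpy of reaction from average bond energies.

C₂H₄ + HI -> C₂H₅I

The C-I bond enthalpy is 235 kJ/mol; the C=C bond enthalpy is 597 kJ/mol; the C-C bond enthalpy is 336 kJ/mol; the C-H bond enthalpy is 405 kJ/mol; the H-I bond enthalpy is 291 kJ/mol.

Bonds broken (reactants):
  C-H: 4 × 405 = 1620
  C=C: 1 × 597 = 597
  H-I: 1 × 291 = 291
  Σ(broken) = 2508 kJ
Bonds formed (products):
  C-C: 1 × 336 = 336
  C-H: 5 × 405 = 2025
  C-I: 1 × 235 = 235
  Σ(formed) = 2596 kJ
ΔH = Σ(broken) − Σ(formed) = 2508 − 2596 = −88 kJ

ΔH ≈ −88 kJ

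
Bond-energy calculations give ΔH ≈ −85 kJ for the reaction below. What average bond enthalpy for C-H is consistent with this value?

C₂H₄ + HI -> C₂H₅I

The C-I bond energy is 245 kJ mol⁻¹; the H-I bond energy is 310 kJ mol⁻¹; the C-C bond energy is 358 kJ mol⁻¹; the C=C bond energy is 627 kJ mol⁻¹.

Let D be the C-H bond energy.
Σ(broken) = 4×D + 1×627 + 1×310 = 937 + 4D
Σ(formed) = 1×358 + 5×D + 1×245 = 603 + 5D
ΔH = Σ(broken) − Σ(formed) = (937 + 4D) − (603 + 5D) = +334 − D
Setting this equal to −85 kJ gives D = 419 kJ/mol.

D(C-H) ≈ 419 kJ/mol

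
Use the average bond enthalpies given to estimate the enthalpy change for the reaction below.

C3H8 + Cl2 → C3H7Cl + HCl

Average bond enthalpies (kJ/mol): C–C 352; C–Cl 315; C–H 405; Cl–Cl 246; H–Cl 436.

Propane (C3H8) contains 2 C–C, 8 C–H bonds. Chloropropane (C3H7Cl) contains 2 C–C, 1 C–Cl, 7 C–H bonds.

Bonds broken (reactants):
  C–C: 2 × 352 = 704
  C–H: 8 × 405 = 3240
  Cl–Cl: 1 × 246 = 246
  Σ(broken) = 4190 kJ
Bonds formed (products):
  C–C: 2 × 352 = 704
  C–Cl: 1 × 315 = 315
  C–H: 7 × 405 = 2835
  H–Cl: 1 × 436 = 436
  Σ(formed) = 4290 kJ
ΔH = Σ(broken) − Σ(formed) = 4190 − 4290 = −100 kJ

ΔH ≈ −100 kJ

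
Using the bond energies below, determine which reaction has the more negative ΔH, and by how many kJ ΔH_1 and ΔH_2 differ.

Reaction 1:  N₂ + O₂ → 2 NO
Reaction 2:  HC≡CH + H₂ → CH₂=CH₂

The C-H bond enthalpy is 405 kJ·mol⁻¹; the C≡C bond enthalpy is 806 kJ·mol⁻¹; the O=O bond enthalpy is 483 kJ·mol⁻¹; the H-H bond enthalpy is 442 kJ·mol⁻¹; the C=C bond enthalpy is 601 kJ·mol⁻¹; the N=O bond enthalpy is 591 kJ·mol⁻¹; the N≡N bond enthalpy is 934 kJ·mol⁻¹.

Reaction 2, by 398 kJ

Reaction 1:
  Bonds broken (reactants):
    N≡N: 1 × 934 = 934
    O=O: 1 × 483 = 483
    Σ(broken) = 1417 kJ
  Bonds formed (products):
    N=O: 2 × 591 = 1182
    Σ(formed) = 1182 kJ
  ΔH_1 = 1417 − 1182 = +235 kJ
Reaction 2:
  Bonds broken (reactants):
    C≡C: 1 × 806 = 806
    C-H: 2 × 405 = 810
    H-H: 1 × 442 = 442
    Σ(broken) = 2058 kJ
  Bonds formed (products):
    C-H: 4 × 405 = 1620
    C=C: 1 × 601 = 601
    Σ(formed) = 2221 kJ
  ΔH_2 = 2058 − 2221 = −163 kJ
ΔH_1 − ΔH_2 = +398 kJ, so reaction 2 has the more negative ΔH; |ΔH_1 − ΔH_2| = 398 kJ.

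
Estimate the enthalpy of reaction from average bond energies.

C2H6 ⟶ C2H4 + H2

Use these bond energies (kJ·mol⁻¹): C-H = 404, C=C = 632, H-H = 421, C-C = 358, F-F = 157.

ΔH ≈ +113 kJ

Bonds broken (reactants):
  C-C: 1 × 358 = 358
  C-H: 6 × 404 = 2424
  Σ(broken) = 2782 kJ
Bonds formed (products):
  C-H: 4 × 404 = 1616
  C=C: 1 × 632 = 632
  H-H: 1 × 421 = 421
  Σ(formed) = 2669 kJ
ΔH = Σ(broken) − Σ(formed) = 2782 − 2669 = +113 kJ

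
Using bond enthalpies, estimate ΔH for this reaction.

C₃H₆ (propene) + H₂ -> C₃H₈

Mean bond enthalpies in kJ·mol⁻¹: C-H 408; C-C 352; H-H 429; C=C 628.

Bonds broken (reactants):
  C-C: 1 × 352 = 352
  C-H: 6 × 408 = 2448
  C=C: 1 × 628 = 628
  H-H: 1 × 429 = 429
  Σ(broken) = 3857 kJ
Bonds formed (products):
  C-C: 2 × 352 = 704
  C-H: 8 × 408 = 3264
  Σ(formed) = 3968 kJ
ΔH = Σ(broken) − Σ(formed) = 3857 − 3968 = −111 kJ

ΔH ≈ −111 kJ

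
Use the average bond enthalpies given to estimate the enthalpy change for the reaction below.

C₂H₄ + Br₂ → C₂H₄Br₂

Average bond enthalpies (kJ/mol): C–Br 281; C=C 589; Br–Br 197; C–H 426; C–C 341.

Bonds broken (reactants):
  Br–Br: 1 × 197 = 197
  C–H: 4 × 426 = 1704
  C=C: 1 × 589 = 589
  Σ(broken) = 2490 kJ
Bonds formed (products):
  C–Br: 2 × 281 = 562
  C–C: 1 × 341 = 341
  C–H: 4 × 426 = 1704
  Σ(formed) = 2607 kJ
ΔH = Σ(broken) − Σ(formed) = 2490 − 2607 = −117 kJ

ΔH ≈ −117 kJ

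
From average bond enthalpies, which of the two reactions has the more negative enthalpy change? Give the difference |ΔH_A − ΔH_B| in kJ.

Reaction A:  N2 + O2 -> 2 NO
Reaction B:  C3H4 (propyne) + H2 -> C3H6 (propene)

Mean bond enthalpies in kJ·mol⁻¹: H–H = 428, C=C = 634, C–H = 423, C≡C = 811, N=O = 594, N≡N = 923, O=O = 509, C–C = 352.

Reaction B, by 485 kJ

Reaction A:
  Bonds broken (reactants):
    N≡N: 1 × 923 = 923
    O=O: 1 × 509 = 509
    Σ(broken) = 1432 kJ
  Bonds formed (products):
    N=O: 2 × 594 = 1188
    Σ(formed) = 1188 kJ
  ΔH_A = 1432 − 1188 = +244 kJ
Reaction B:
  Bonds broken (reactants):
    C≡C: 1 × 811 = 811
    C–C: 1 × 352 = 352
    C–H: 4 × 423 = 1692
    H–H: 1 × 428 = 428
    Σ(broken) = 3283 kJ
  Bonds formed (products):
    C–C: 1 × 352 = 352
    C–H: 6 × 423 = 2538
    C=C: 1 × 634 = 634
    Σ(formed) = 3524 kJ
  ΔH_B = 3283 − 3524 = −241 kJ
ΔH_A − ΔH_B = +485 kJ, so reaction B has the more negative ΔH; |ΔH_A − ΔH_B| = 485 kJ.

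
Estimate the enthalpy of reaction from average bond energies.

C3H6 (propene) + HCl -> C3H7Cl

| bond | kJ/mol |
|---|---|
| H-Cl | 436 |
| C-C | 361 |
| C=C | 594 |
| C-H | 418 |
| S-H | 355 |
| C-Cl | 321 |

Bonds broken (reactants):
  C-C: 1 × 361 = 361
  C-H: 6 × 418 = 2508
  C=C: 1 × 594 = 594
  H-Cl: 1 × 436 = 436
  Σ(broken) = 3899 kJ
Bonds formed (products):
  C-C: 2 × 361 = 722
  C-Cl: 1 × 321 = 321
  C-H: 7 × 418 = 2926
  Σ(formed) = 3969 kJ
ΔH = Σ(broken) − Σ(formed) = 3899 − 3969 = −70 kJ

ΔH ≈ −70 kJ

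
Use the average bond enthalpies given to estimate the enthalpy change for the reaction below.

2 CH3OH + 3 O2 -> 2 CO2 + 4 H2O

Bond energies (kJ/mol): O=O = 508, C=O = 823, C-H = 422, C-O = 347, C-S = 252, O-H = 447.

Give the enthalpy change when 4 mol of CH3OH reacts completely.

Bonds broken (reactants):
  C-H: 6 × 422 = 2532
  C-O: 2 × 347 = 694
  O-H: 2 × 447 = 894
  O=O: 3 × 508 = 1524
  Σ(broken) = 5644 kJ
Bonds formed (products):
  C=O: 4 × 823 = 3292
  O-H: 8 × 447 = 3576
  Σ(formed) = 6868 kJ
ΔH = Σ(broken) − Σ(formed) = 5644 − 6868 = −1224 kJ
For 2× the reaction as written: 2 × (−1224) = −2448 kJ

ΔH = −2448 kJ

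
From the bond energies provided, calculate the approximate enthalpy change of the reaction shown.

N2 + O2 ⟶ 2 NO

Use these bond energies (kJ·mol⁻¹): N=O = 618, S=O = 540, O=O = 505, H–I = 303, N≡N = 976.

Bonds broken (reactants):
  N≡N: 1 × 976 = 976
  O=O: 1 × 505 = 505
  Σ(broken) = 1481 kJ
Bonds formed (products):
  N=O: 2 × 618 = 1236
  Σ(formed) = 1236 kJ
ΔH = Σ(broken) − Σ(formed) = 1481 − 1236 = +245 kJ

ΔH ≈ +245 kJ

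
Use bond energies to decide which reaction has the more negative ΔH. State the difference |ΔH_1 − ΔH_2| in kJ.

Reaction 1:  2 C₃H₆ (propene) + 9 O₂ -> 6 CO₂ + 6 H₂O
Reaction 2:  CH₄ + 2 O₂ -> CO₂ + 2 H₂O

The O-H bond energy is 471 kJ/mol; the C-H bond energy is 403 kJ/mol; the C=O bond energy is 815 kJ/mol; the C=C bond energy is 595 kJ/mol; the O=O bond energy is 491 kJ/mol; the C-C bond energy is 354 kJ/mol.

Reaction 1:
  Bonds broken (reactants):
    C-C: 2 × 354 = 708
    C-H: 12 × 403 = 4836
    C=C: 2 × 595 = 1190
    O=O: 9 × 491 = 4419
    Σ(broken) = 11153 kJ
  Bonds formed (products):
    C=O: 12 × 815 = 9780
    O-H: 12 × 471 = 5652
    Σ(formed) = 15432 kJ
  ΔH_1 = 11153 − 15432 = −4279 kJ
Reaction 2:
  Bonds broken (reactants):
    C-H: 4 × 403 = 1612
    O=O: 2 × 491 = 982
    Σ(broken) = 2594 kJ
  Bonds formed (products):
    C=O: 2 × 815 = 1630
    O-H: 4 × 471 = 1884
    Σ(formed) = 3514 kJ
  ΔH_2 = 2594 − 3514 = −920 kJ
ΔH_1 − ΔH_2 = −3359 kJ, so reaction 1 has the more negative ΔH; |ΔH_1 − ΔH_2| = 3359 kJ.

Reaction 1, by 3359 kJ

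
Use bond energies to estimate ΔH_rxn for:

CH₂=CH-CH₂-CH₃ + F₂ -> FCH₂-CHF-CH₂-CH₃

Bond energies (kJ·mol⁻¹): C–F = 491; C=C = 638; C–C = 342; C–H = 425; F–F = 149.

ΔH ≈ −537 kJ

Bonds broken (reactants):
  C–C: 2 × 342 = 684
  C–H: 8 × 425 = 3400
  C=C: 1 × 638 = 638
  F–F: 1 × 149 = 149
  Σ(broken) = 4871 kJ
Bonds formed (products):
  C–C: 3 × 342 = 1026
  C–F: 2 × 491 = 982
  C–H: 8 × 425 = 3400
  Σ(formed) = 5408 kJ
ΔH = Σ(broken) − Σ(formed) = 4871 − 5408 = −537 kJ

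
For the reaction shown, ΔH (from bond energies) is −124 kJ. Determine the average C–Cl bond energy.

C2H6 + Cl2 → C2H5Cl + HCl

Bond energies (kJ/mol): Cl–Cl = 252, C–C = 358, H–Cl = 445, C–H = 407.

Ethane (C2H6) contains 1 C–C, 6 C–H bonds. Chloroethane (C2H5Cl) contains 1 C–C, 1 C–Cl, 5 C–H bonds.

Let D be the C–Cl bond energy.
Σ(broken) = 1×358 + 6×407 + 1×252 = 3052
Σ(formed) = 1×358 + 1×D + 5×407 + 1×445 = 2838 + D
ΔH = Σ(broken) − Σ(formed) = (3052) − (2838 + D) = +214 − D
Setting this equal to −124 kJ gives D = 338 kJ/mol.

D(C–Cl) ≈ 338 kJ/mol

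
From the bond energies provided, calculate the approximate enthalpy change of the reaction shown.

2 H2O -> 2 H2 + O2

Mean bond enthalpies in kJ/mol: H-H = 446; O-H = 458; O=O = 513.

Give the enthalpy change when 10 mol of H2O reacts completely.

ΔH = +2135 kJ

Bonds broken (reactants):
  O-H: 4 × 458 = 1832
  Σ(broken) = 1832 kJ
Bonds formed (products):
  H-H: 2 × 446 = 892
  O=O: 1 × 513 = 513
  Σ(formed) = 1405 kJ
ΔH = Σ(broken) − Σ(formed) = 1832 − 1405 = +427 kJ
For 5× the reaction as written: 5 × (+427) = +2135 kJ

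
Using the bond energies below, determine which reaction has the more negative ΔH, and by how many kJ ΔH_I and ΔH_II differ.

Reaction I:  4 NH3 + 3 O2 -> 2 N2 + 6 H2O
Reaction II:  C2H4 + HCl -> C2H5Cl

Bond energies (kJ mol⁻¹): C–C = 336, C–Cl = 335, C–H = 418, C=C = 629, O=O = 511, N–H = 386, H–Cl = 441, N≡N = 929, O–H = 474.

Reaction I:
  Bonds broken (reactants):
    N–H: 12 × 386 = 4632
    O=O: 3 × 511 = 1533
    Σ(broken) = 6165 kJ
  Bonds formed (products):
    N≡N: 2 × 929 = 1858
    O–H: 12 × 474 = 5688
    Σ(formed) = 7546 kJ
  ΔH_I = 6165 − 7546 = −1381 kJ
Reaction II:
  Bonds broken (reactants):
    C–H: 4 × 418 = 1672
    C=C: 1 × 629 = 629
    H–Cl: 1 × 441 = 441
    Σ(broken) = 2742 kJ
  Bonds formed (products):
    C–C: 1 × 336 = 336
    C–Cl: 1 × 335 = 335
    C–H: 5 × 418 = 2090
    Σ(formed) = 2761 kJ
  ΔH_II = 2742 − 2761 = −19 kJ
ΔH_I − ΔH_II = −1362 kJ, so reaction I has the more negative ΔH; |ΔH_I − ΔH_II| = 1362 kJ.

Reaction I, by 1362 kJ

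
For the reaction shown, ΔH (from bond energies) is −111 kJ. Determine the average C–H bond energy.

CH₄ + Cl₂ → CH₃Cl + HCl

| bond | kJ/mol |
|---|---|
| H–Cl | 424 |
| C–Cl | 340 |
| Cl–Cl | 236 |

D(C–H) ≈ 417 kJ/mol

Let D be the C–H bond energy.
Σ(broken) = 4×D + 1×236 = 236 + 4D
Σ(formed) = 1×340 + 3×D + 1×424 = 764 + 3D
ΔH = Σ(broken) − Σ(formed) = (236 + 4D) − (764 + 3D) = −528 + D
Setting this equal to −111 kJ gives D = 417 kJ/mol.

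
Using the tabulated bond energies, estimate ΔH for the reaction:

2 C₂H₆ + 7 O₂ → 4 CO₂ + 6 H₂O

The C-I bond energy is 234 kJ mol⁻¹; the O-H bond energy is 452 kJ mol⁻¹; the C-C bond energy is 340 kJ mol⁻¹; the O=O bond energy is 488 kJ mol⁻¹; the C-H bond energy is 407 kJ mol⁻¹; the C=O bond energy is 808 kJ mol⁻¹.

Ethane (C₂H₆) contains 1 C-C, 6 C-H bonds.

Bonds broken (reactants):
  C-C: 2 × 340 = 680
  C-H: 12 × 407 = 4884
  O=O: 7 × 488 = 3416
  Σ(broken) = 8980 kJ
Bonds formed (products):
  C=O: 8 × 808 = 6464
  O-H: 12 × 452 = 5424
  Σ(formed) = 11888 kJ
ΔH = Σ(broken) − Σ(formed) = 8980 − 11888 = −2908 kJ

ΔH ≈ −2908 kJ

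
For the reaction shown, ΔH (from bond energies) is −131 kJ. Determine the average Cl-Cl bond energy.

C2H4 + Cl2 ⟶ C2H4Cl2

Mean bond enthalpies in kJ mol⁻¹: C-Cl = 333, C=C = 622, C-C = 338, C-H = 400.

Let D be the Cl-Cl bond energy.
Σ(broken) = 4×400 + 1×622 + 1×D = 2222 + D
Σ(formed) = 1×338 + 2×333 + 4×400 = 2604
ΔH = Σ(broken) − Σ(formed) = (2222 + D) − (2604) = −382 + D
Setting this equal to −131 kJ gives D = 251 kJ/mol.

D(Cl-Cl) ≈ 251 kJ/mol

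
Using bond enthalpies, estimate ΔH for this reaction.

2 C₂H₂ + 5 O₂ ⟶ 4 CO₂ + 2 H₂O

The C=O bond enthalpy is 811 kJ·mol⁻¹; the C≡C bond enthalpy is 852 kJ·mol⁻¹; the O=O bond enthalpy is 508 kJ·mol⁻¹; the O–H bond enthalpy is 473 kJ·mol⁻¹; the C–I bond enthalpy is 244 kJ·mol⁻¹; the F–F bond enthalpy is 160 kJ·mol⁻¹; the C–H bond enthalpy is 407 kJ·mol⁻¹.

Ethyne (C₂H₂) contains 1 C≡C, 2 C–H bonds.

Bonds broken (reactants):
  C≡C: 2 × 852 = 1704
  C–H: 4 × 407 = 1628
  O=O: 5 × 508 = 2540
  Σ(broken) = 5872 kJ
Bonds formed (products):
  C=O: 8 × 811 = 6488
  O–H: 4 × 473 = 1892
  Σ(formed) = 8380 kJ
ΔH = Σ(broken) − Σ(formed) = 5872 − 8380 = −2508 kJ

ΔH ≈ −2508 kJ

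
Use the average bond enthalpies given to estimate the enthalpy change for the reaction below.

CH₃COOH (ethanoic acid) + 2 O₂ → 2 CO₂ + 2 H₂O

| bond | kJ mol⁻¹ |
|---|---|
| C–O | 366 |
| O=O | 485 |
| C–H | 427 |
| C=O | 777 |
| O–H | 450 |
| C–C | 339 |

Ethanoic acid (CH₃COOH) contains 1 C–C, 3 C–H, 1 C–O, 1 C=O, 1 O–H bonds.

Bonds broken (reactants):
  C–C: 1 × 339 = 339
  C–H: 3 × 427 = 1281
  C–O: 1 × 366 = 366
  C=O: 1 × 777 = 777
  O–H: 1 × 450 = 450
  O=O: 2 × 485 = 970
  Σ(broken) = 4183 kJ
Bonds formed (products):
  C=O: 4 × 777 = 3108
  O–H: 4 × 450 = 1800
  Σ(formed) = 4908 kJ
ΔH = Σ(broken) − Σ(formed) = 4183 − 4908 = −725 kJ

ΔH ≈ −725 kJ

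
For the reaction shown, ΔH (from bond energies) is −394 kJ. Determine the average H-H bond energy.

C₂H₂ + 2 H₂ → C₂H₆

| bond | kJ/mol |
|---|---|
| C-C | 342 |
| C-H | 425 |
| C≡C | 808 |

D(H-H) ≈ 420 kJ/mol

Let D be the H-H bond energy.
Σ(broken) = 1×808 + 2×425 + 2×D = 1658 + 2D
Σ(formed) = 1×342 + 6×425 = 2892
ΔH = Σ(broken) − Σ(formed) = (1658 + 2D) − (2892) = −1234 + 2D
Setting this equal to −394 kJ gives 2D = 840, so D = 420 kJ/mol.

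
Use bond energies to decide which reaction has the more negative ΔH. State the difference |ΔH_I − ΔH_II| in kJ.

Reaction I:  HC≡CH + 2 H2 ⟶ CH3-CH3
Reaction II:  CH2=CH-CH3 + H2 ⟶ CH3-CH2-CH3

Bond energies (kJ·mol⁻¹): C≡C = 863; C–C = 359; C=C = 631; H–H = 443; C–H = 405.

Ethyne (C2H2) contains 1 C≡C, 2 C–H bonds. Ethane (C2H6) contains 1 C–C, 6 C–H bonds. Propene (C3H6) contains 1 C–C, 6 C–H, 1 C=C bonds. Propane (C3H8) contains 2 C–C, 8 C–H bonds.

Reaction I:
  Bonds broken (reactants):
    C≡C: 1 × 863 = 863
    C–H: 2 × 405 = 810
    H–H: 2 × 443 = 886
    Σ(broken) = 2559 kJ
  Bonds formed (products):
    C–C: 1 × 359 = 359
    C–H: 6 × 405 = 2430
    Σ(formed) = 2789 kJ
  ΔH_I = 2559 − 2789 = −230 kJ
Reaction II:
  Bonds broken (reactants):
    C–C: 1 × 359 = 359
    C–H: 6 × 405 = 2430
    C=C: 1 × 631 = 631
    H–H: 1 × 443 = 443
    Σ(broken) = 3863 kJ
  Bonds formed (products):
    C–C: 2 × 359 = 718
    C–H: 8 × 405 = 3240
    Σ(formed) = 3958 kJ
  ΔH_II = 3863 − 3958 = −95 kJ
ΔH_I − ΔH_II = −135 kJ, so reaction I has the more negative ΔH; |ΔH_I − ΔH_II| = 135 kJ.

Reaction I, by 135 kJ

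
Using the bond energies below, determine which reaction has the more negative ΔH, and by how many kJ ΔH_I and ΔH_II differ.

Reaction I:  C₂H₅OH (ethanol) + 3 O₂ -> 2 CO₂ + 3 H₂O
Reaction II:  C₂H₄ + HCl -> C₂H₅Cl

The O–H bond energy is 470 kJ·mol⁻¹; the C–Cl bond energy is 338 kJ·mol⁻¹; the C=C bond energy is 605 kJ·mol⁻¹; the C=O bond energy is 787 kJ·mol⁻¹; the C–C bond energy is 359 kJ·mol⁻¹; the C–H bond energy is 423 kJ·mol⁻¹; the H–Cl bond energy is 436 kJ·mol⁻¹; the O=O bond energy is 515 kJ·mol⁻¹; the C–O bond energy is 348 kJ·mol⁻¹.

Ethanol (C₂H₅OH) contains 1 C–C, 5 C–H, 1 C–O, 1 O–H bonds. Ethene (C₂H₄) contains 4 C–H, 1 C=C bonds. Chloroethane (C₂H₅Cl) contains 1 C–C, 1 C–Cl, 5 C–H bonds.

Reaction I, by 1052 kJ

Reaction I:
  Bonds broken (reactants):
    C–C: 1 × 359 = 359
    C–H: 5 × 423 = 2115
    C–O: 1 × 348 = 348
    O–H: 1 × 470 = 470
    O=O: 3 × 515 = 1545
    Σ(broken) = 4837 kJ
  Bonds formed (products):
    C=O: 4 × 787 = 3148
    O–H: 6 × 470 = 2820
    Σ(formed) = 5968 kJ
  ΔH_I = 4837 − 5968 = −1131 kJ
Reaction II:
  Bonds broken (reactants):
    C–H: 4 × 423 = 1692
    C=C: 1 × 605 = 605
    H–Cl: 1 × 436 = 436
    Σ(broken) = 2733 kJ
  Bonds formed (products):
    C–C: 1 × 359 = 359
    C–Cl: 1 × 338 = 338
    C–H: 5 × 423 = 2115
    Σ(formed) = 2812 kJ
  ΔH_II = 2733 − 2812 = −79 kJ
ΔH_I − ΔH_II = −1052 kJ, so reaction I has the more negative ΔH; |ΔH_I − ΔH_II| = 1052 kJ.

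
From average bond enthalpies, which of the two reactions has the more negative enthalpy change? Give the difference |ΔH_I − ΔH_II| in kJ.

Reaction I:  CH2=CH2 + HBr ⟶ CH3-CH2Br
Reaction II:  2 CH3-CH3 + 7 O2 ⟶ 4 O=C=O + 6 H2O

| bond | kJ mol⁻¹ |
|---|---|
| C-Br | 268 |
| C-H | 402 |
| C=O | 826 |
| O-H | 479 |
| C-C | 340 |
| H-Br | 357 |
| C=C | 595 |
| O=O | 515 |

Reaction II, by 3189 kJ

Reaction I:
  Bonds broken (reactants):
    C-H: 4 × 402 = 1608
    C=C: 1 × 595 = 595
    H-Br: 1 × 357 = 357
    Σ(broken) = 2560 kJ
  Bonds formed (products):
    C-Br: 1 × 268 = 268
    C-C: 1 × 340 = 340
    C-H: 5 × 402 = 2010
    Σ(formed) = 2618 kJ
  ΔH_I = 2560 − 2618 = −58 kJ
Reaction II:
  Bonds broken (reactants):
    C-C: 2 × 340 = 680
    C-H: 12 × 402 = 4824
    O=O: 7 × 515 = 3605
    Σ(broken) = 9109 kJ
  Bonds formed (products):
    C=O: 8 × 826 = 6608
    O-H: 12 × 479 = 5748
    Σ(formed) = 12356 kJ
  ΔH_II = 9109 − 12356 = −3247 kJ
ΔH_I − ΔH_II = +3189 kJ, so reaction II has the more negative ΔH; |ΔH_I − ΔH_II| = 3189 kJ.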